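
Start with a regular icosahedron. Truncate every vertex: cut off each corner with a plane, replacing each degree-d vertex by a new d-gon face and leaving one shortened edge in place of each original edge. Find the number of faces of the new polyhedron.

32

The base solid has V = 12, E = 30, F = 20.
Truncation replaces each original edge-end by a new vertex, so V′ = 2E = 60.
Each original edge survives, and each old vertex of degree d contributes d new edges; summing degrees gives Σd = 2E, so E′ = E + 2E = 3E = 90.
Each original face survives and each original vertex becomes one new face: F′ = F + V = 32.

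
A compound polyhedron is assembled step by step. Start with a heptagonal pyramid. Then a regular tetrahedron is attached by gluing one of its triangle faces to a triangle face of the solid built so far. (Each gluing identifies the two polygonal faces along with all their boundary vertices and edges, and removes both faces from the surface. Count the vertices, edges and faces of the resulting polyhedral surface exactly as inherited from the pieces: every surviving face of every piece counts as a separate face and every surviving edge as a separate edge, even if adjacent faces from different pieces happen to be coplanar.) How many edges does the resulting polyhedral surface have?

17

A heptagonal pyramid: V=8, E=14, F=8.
Attach a regular tetrahedron (V=4, E=6, F=4) along a 3-gon: merge 3 vertices and 3 edges, delete both glued faces → V=9, E=17, F=10.
Check: V − E + F = 9 − 17 + 10 = 2.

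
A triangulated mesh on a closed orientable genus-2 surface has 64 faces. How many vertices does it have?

χ = 2 − 2·2 = -2, and every face is a triangle so 3F = 2E.
E = 3·64/2 = 96. Then V = -2 + E − F = -2 + 96 − 64 = 30.

30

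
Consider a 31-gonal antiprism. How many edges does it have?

124

An antiprism on an n-gon has two n-gon caps and 2n triangles: V = 2·31 = 62, E = 4·31 = 124, F = 2·31 + 2 = 64.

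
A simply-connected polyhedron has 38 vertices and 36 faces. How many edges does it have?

72

Here V − E + F = 2.
E = V + F − (2) = 38 + 36 − (2) = 72.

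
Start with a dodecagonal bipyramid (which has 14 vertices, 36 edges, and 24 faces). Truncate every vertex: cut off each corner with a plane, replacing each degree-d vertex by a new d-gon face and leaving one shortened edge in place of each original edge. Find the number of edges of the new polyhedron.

Truncation replaces each original edge-end by a new vertex, so V′ = 2E = 72.
Each original edge survives, and each old vertex of degree d contributes d new edges; summing degrees gives Σd = 2E, so E′ = E + 2E = 3E = 108.
Each original face survives and each original vertex becomes one new face: F′ = F + V = 38.

108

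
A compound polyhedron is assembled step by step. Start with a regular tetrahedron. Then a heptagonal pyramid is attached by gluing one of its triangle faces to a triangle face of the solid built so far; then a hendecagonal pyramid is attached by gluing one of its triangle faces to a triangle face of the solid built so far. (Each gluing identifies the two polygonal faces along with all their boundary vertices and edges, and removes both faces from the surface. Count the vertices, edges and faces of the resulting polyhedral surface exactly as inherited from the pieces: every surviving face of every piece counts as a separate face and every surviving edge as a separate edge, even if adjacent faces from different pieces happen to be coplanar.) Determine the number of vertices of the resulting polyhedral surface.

18

A regular tetrahedron: V=4, E=6, F=4.
Attach a heptagonal pyramid (V=8, E=14, F=8) along a 3-gon: merge 3 vertices and 3 edges, delete both glued faces → V=9, E=17, F=10.
Attach a hendecagonal pyramid (V=12, E=22, F=12) along a 3-gon: merge 3 vertices and 3 edges, delete both glued faces → V=18, E=36, F=20.
Check: V − E + F = 18 − 36 + 20 = 2.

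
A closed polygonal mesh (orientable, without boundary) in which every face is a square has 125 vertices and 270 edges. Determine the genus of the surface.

Every face is a square and each edge borders two faces, so 4F = 2·270, giving F = 135.
χ = V − E + F = 125 − 270 + 135 = -10.
For a closed orientable surface χ = 2 − 2g, so g = (2 − (-10))/2 = 6.

6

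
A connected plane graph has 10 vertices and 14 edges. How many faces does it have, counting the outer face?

Euler's formula for a connected plane graph: V − E + F = 2, so F = 2 − 10 + 14 = 6.

6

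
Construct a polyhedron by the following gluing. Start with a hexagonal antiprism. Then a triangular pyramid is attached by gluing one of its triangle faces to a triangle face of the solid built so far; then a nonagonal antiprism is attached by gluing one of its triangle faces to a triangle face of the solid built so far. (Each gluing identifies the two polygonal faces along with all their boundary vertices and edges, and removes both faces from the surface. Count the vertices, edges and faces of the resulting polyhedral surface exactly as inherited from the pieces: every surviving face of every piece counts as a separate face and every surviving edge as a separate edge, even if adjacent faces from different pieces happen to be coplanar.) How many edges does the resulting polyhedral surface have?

60

A hexagonal antiprism: V=12, E=24, F=14.
Attach a triangular pyramid (V=4, E=6, F=4) along a 3-gon: merge 3 vertices and 3 edges, delete both glued faces → V=13, E=27, F=16.
Attach a nonagonal antiprism (V=18, E=36, F=20) along a 3-gon: merge 3 vertices and 3 edges, delete both glued faces → V=28, E=60, F=34.
Check: V − E + F = 28 − 60 + 34 = 2.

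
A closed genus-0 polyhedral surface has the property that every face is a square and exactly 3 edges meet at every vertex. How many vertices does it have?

Each face has 4 edges and each edge borders two faces, so 2E = 4F.
Each vertex has degree 3, so 3V = 2E and hence V = 4F/3.
Euler: V − E + F = 2 ⇒ (4F/3) − (4F/2) + F = 2.
Multiply by 6: (8 − 12 + 6)F = 12, i.e. 2F = 12.
So F = 6, E = 4·6/2 = 12, V = 4·6/3 = 8.

8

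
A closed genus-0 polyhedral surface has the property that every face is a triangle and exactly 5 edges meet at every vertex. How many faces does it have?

Each face has 3 edges and each edge borders two faces, so 2E = 3F.
Each vertex has degree 5, so 5V = 2E and hence V = 3F/5.
Euler: V − E + F = 2 ⇒ (3F/5) − (3F/2) + F = 2.
Multiply by 10: (6 − 15 + 10)F = 20, i.e. 1F = 20.
So F = 20, E = 3·20/2 = 30, V = 3·20/5 = 12.

20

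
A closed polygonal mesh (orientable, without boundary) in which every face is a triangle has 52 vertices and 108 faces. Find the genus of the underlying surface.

Every face is a triangle, so 2E = 3·108 = 324, giving E = 162.
χ = V − E + F = 52 − 162 + 108 = -2.
For a closed orientable surface χ = 2 − 2g, so g = (2 − (-2))/2 = 2.

2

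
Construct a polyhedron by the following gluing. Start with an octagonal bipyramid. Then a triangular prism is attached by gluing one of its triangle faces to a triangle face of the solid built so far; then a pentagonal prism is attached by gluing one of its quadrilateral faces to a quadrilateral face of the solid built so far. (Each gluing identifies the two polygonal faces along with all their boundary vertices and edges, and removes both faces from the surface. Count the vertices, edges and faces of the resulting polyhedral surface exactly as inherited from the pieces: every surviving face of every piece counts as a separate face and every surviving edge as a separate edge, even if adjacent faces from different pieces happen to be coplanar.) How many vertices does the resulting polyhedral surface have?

19

An octagonal bipyramid: V=10, E=24, F=16.
Attach a triangular prism (V=6, E=9, F=5) along a 3-gon: merge 3 vertices and 3 edges, delete both glued faces → V=13, E=30, F=19.
Attach a pentagonal prism (V=10, E=15, F=7) along a 4-gon: merge 4 vertices and 4 edges, delete both glued faces → V=19, E=41, F=24.
Check: V − E + F = 19 − 41 + 24 = 2.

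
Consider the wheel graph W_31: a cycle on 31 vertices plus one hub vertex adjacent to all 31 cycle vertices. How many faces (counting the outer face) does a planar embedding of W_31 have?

W_31 has V = 31 + 1 = 32 vertices and E = 2·31 = 62 edges.
By Euler's formula F = 2 − V + E = 2 − 32 + 62 = 32.

32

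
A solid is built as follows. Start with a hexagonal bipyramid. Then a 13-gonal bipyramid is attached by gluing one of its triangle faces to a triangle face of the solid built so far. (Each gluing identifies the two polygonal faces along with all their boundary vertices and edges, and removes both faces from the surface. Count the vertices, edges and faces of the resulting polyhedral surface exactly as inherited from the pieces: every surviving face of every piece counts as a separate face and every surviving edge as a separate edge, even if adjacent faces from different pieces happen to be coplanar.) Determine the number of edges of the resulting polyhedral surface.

A hexagonal bipyramid: V=8, E=18, F=12.
Attach a 13-gonal bipyramid (V=15, E=39, F=26) along a 3-gon: merge 3 vertices and 3 edges, delete both glued faces → V=20, E=54, F=36.
Check: V − E + F = 20 − 54 + 36 = 2.

54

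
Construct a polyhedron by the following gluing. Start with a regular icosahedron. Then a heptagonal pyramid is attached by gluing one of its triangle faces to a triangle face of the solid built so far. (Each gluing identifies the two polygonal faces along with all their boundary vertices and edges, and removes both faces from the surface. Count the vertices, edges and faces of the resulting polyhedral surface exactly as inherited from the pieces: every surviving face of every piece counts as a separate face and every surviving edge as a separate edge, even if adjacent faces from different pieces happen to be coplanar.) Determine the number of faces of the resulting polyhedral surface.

A regular icosahedron: V=12, E=30, F=20.
Attach a heptagonal pyramid (V=8, E=14, F=8) along a 3-gon: merge 3 vertices and 3 edges, delete both glued faces → V=17, E=41, F=26.
Check: V − E + F = 17 − 41 + 26 = 2.

26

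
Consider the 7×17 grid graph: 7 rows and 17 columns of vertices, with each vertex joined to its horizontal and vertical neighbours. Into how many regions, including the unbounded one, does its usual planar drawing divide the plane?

97

The grid has V = 7·17 = 119 vertices and E = 7·16 + 17·6 = 214 edges.
F = 2 − V + E = 2 − 119 + 214 = 97.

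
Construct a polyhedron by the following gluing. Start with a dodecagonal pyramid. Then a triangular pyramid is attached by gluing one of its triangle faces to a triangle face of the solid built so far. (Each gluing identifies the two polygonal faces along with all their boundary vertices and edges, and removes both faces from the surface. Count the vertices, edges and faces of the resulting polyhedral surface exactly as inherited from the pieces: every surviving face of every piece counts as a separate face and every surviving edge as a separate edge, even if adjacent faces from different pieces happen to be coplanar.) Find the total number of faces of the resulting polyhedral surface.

15

A dodecagonal pyramid: V=13, E=24, F=13.
Attach a triangular pyramid (V=4, E=6, F=4) along a 3-gon: merge 3 vertices and 3 edges, delete both glued faces → V=14, E=27, F=15.
Check: V − E + F = 14 − 27 + 15 = 2.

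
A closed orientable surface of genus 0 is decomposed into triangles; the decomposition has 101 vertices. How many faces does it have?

198

χ = 2 − 2·0 = 2, and every face is a triangle so 3F = 2E.
V − E + F = 2 with E = 3F/2 gives 101 − (3/2 − 1)·F = 2, so F = 198 and E = 297.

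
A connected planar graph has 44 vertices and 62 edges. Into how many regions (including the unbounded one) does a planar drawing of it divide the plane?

20

Euler's formula for a connected plane graph: V − E + F = 2, so F = 2 − 44 + 62 = 20.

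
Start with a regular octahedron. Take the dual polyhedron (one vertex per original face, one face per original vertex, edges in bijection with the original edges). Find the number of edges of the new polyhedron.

The base solid has V = 6, E = 12, F = 8.
The dual swaps V and F and preserves E: V′ = F = 8, E′ = E = 12, F′ = V = 6.

12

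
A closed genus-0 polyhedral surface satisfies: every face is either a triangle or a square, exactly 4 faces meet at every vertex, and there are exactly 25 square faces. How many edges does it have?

62

Let x be the number of triangles; then F = 25 + x.
Edge–face incidences: 2E = 4·25 + 3·x = 100 + 3x.
Every vertex has degree 4, so 4V = 2E.
Euler: V − E + F = 2 ⇒ (2E)/4 − E + (25 + x) = 2.
Multiply by 8: 2·(2E) − 4·(2E) + 8·(25 + x) = 16, i.e. 200 + 8x − 2·(100 + 3x) = 16.
Collecting terms: 2x = 16, so x = 8.
Then 2E = 100 + 3·8 = 124, so E = 62, V = 2E/4 = 31, F = 25 + 8 = 33.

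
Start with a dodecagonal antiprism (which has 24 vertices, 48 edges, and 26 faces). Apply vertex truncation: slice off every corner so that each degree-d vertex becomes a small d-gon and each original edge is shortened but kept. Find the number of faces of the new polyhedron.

50

Truncation replaces each original edge-end by a new vertex, so V′ = 2E = 96.
Each original edge survives, and each old vertex of degree d contributes d new edges; summing degrees gives Σd = 2E, so E′ = E + 2E = 3E = 144.
Each original face survives and each original vertex becomes one new face: F′ = F + V = 50.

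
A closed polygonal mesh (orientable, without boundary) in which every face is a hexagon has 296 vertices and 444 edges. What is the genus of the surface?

1

Every face is a hexagon and each edge borders two faces, so 6F = 2·444, giving F = 148.
χ = V − E + F = 296 − 444 + 148 = 0.
For a closed orientable surface χ = 2 − 2g, so g = (2 − (0))/2 = 1.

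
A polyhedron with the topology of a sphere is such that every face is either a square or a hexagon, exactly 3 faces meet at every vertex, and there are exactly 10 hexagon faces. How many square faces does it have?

6

Let x be the number of squares; then F = 10 + x.
Edge–face incidences: 2E = 6·10 + 4·x = 60 + 4x.
Every vertex has degree 3, so 3V = 2E.
Euler: V − E + F = 2 ⇒ (2E)/3 − E + (10 + x) = 2.
Multiply by 6: 2·(2E) − 3·(2E) + 6·(10 + x) = 12, i.e. 60 + 6x − (60 + 4x) = 12.
Collecting terms: 2x = 12, so x = 6.
Then 2E = 60 + 4·6 = 84, so E = 42, V = 2E/3 = 28, F = 10 + 6 = 16.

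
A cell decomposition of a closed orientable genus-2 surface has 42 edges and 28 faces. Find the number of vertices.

12

For a closed orientable surface of genus 2, χ = 2 − 2·2 = -2.
V = -2 + E − F = -2 + 42 − 28 = 12.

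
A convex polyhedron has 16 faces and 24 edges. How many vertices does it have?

Here V − E + F = 2.
V = 2 + E − F = 2 + 24 − 16 = 10.

10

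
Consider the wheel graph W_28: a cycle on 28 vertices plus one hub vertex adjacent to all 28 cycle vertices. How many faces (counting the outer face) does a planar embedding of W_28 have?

29

W_28 has V = 28 + 1 = 29 vertices and E = 2·28 = 56 edges.
By Euler's formula F = 2 − V + E = 2 − 29 + 56 = 29.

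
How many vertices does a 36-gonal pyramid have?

A pyramid on an n-gon base has one n-gon and n triangles: V = 36 + 1 = 37, E = 2·36 = 72, F = 36 + 1 = 37.

37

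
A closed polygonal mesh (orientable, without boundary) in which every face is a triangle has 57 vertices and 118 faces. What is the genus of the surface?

Every face is a triangle, so 2E = 3·118 = 354, giving E = 177.
χ = V − E + F = 57 − 177 + 118 = -2.
For a closed orientable surface χ = 2 − 2g, so g = (2 − (-2))/2 = 2.

2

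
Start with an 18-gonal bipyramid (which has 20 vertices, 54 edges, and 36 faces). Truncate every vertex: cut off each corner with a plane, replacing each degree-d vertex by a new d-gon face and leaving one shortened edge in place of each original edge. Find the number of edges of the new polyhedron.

162

Truncation replaces each original edge-end by a new vertex, so V′ = 2E = 108.
Each original edge survives, and each old vertex of degree d contributes d new edges; summing degrees gives Σd = 2E, so E′ = E + 2E = 3E = 162.
Each original face survives and each original vertex becomes one new face: F′ = F + V = 56.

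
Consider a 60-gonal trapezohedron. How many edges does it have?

240

The n-trapezohedron (dual of the n-antiprism) has V = 2·60 + 2 = 122, E = 4·60 = 240, F = 2·60 = 120.
Check: V − E + F = 122 − 240 + 120 = 2.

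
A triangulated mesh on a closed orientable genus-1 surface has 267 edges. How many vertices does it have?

89

χ = 2 − 2·1 = 0, and every face is a triangle so 3F = 2E.
F = 2E/3 = 178. Then V = 0 + E − F = 0 + 267 − 178 = 89.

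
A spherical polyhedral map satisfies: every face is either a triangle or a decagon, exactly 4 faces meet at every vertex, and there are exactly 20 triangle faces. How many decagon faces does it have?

Let x be the number of decagons; then F = 20 + x.
Edge–face incidences: 2E = 3·20 + 10·x = 60 + 10x.
Every vertex has degree 4, so 4V = 2E.
Euler: V − E + F = 2 ⇒ (2E)/4 − E + (20 + x) = 2.
Multiply by 8: 2·(2E) − 4·(2E) + 8·(20 + x) = 16, i.e. 160 + 8x − 2·(60 + 10x) = 16.
Collecting terms: −12x + 40 = 16, so −12x = −24, so x = 2.
Then 2E = 60 + 10·2 = 80, so E = 40, V = 2E/4 = 20, F = 20 + 2 = 22.

2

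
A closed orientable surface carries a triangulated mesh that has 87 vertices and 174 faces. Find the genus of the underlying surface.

1

Every face is a triangle, so 2E = 3·174 = 522, giving E = 261.
χ = V − E + F = 87 − 261 + 174 = 0.
For a closed orientable surface χ = 2 − 2g, so g = (2 − (0))/2 = 1.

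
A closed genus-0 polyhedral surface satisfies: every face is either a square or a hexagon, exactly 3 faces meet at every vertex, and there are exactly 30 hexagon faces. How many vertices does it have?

Let x be the number of squares; then F = 30 + x.
Edge–face incidences: 2E = 6·30 + 4·x = 180 + 4x.
Every vertex has degree 3, so 3V = 2E.
Euler: V − E + F = 2 ⇒ (2E)/3 − E + (30 + x) = 2.
Multiply by 6: 2·(2E) − 3·(2E) + 6·(30 + x) = 12, i.e. 180 + 6x − (180 + 4x) = 12.
Collecting terms: 2x = 12, so x = 6.
Then 2E = 180 + 4·6 = 204, so E = 102, V = 2E/3 = 68, F = 30 + 6 = 36.

68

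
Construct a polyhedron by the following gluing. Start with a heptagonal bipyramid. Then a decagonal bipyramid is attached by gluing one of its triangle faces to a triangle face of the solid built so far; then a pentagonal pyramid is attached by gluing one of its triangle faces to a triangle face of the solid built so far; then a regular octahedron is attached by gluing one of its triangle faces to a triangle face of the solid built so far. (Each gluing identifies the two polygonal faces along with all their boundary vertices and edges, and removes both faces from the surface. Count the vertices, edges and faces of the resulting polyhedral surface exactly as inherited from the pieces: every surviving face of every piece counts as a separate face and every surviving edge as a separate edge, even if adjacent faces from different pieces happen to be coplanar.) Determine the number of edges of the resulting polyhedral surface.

64

A heptagonal bipyramid: V=9, E=21, F=14.
Attach a decagonal bipyramid (V=12, E=30, F=20) along a 3-gon: merge 3 vertices and 3 edges, delete both glued faces → V=18, E=48, F=32.
Attach a pentagonal pyramid (V=6, E=10, F=6) along a 3-gon: merge 3 vertices and 3 edges, delete both glued faces → V=21, E=55, F=36.
Attach a regular octahedron (V=6, E=12, F=8) along a 3-gon: merge 3 vertices and 3 edges, delete both glued faces → V=24, E=64, F=42.
Check: V − E + F = 24 − 64 + 42 = 2.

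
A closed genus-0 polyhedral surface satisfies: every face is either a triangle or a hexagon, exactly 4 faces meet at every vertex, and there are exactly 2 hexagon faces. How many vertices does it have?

12

Let x be the number of triangles; then F = 2 + x.
Edge–face incidences: 2E = 6·2 + 3·x = 12 + 3x.
Every vertex has degree 4, so 4V = 2E.
Euler: V − E + F = 2 ⇒ (2E)/4 − E + (2 + x) = 2.
Multiply by 8: 2·(2E) − 4·(2E) + 8·(2 + x) = 16, i.e. 16 + 8x − 2·(12 + 3x) = 16.
Collecting terms: 2x − 8 = 16, so 2x = 24, so x = 12.
Then 2E = 12 + 3·12 = 48, so E = 24, V = 2E/4 = 12, F = 2 + 12 = 14.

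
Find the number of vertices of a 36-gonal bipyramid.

A bipyramid over an n-gon has 2n triangular faces and n + 2 vertices: V = 36 + 2 = 38, E = 3·36 = 108, F = 2·36 = 72.
Check: V − E + F = 38 − 108 + 72 = 2.

38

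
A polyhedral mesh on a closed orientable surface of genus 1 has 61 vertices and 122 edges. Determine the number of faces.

For a closed orientable surface of genus 1, χ = 2 − 2·1 = 0.
F = 0 − V + E = 0 − 61 + 122 = 61.

61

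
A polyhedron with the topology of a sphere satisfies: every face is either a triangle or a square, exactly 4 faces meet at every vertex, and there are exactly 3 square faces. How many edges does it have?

18

Let x be the number of triangles; then F = 3 + x.
Edge–face incidences: 2E = 4·3 + 3·x = 12 + 3x.
Every vertex has degree 4, so 4V = 2E.
Euler: V − E + F = 2 ⇒ (2E)/4 − E + (3 + x) = 2.
Multiply by 8: 2·(2E) − 4·(2E) + 8·(3 + x) = 16, i.e. 24 + 8x − 2·(12 + 3x) = 16.
Collecting terms: 2x = 16, so x = 8.
Then 2E = 12 + 3·8 = 36, so E = 18, V = 2E/4 = 9, F = 3 + 8 = 11.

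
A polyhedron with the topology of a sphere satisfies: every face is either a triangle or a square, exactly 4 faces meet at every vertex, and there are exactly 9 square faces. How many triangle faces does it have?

8

Let x be the number of triangles; then F = 9 + x.
Edge–face incidences: 2E = 4·9 + 3·x = 36 + 3x.
Every vertex has degree 4, so 4V = 2E.
Euler: V − E + F = 2 ⇒ (2E)/4 − E + (9 + x) = 2.
Multiply by 8: 2·(2E) − 4·(2E) + 8·(9 + x) = 16, i.e. 72 + 8x − 2·(36 + 3x) = 16.
Collecting terms: 2x = 16, so x = 8.
Then 2E = 36 + 3·8 = 60, so E = 30, V = 2E/4 = 15, F = 9 + 8 = 17.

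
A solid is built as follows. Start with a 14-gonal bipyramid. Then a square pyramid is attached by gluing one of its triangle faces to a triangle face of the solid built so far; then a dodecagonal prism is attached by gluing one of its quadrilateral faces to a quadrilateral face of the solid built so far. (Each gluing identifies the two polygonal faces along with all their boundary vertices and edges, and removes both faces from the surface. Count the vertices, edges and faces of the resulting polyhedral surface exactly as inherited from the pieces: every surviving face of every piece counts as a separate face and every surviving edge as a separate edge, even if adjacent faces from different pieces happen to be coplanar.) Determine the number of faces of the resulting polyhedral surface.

43

A 14-gonal bipyramid: V=16, E=42, F=28.
Attach a square pyramid (V=5, E=8, F=5) along a 3-gon: merge 3 vertices and 3 edges, delete both glued faces → V=18, E=47, F=31.
Attach a dodecagonal prism (V=24, E=36, F=14) along a 4-gon: merge 4 vertices and 4 edges, delete both glued faces → V=38, E=79, F=43.
Check: V − E + F = 38 − 79 + 43 = 2.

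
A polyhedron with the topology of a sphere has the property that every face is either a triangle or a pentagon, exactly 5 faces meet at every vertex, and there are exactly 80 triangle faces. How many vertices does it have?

60

Let x be the number of pentagons; then F = 80 + x.
Edge–face incidences: 2E = 3·80 + 5·x = 240 + 5x.
Every vertex has degree 5, so 5V = 2E.
Euler: V − E + F = 2 ⇒ (2E)/5 − E + (80 + x) = 2.
Multiply by 10: 2·(2E) − 5·(2E) + 10·(80 + x) = 20, i.e. 800 + 10x − 3·(240 + 5x) = 20.
Collecting terms: −5x + 80 = 20, so −5x = −60, so x = 12.
Then 2E = 240 + 5·12 = 300, so E = 150, V = 2E/5 = 60, F = 80 + 12 = 92.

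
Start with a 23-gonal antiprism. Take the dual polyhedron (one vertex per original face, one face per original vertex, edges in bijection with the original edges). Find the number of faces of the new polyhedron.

46

The base solid has V = 46, E = 92, F = 48.
The dual swaps V and F and preserves E: V′ = F = 48, E′ = E = 92, F′ = V = 46.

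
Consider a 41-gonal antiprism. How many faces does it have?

84

An antiprism on an n-gon has two n-gon caps and 2n triangles: V = 2·41 = 82, E = 4·41 = 164, F = 2·41 + 2 = 84.
Check: V − E + F = 82 − 164 + 84 = 2.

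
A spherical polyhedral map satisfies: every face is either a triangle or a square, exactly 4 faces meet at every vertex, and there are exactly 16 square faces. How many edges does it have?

Let x be the number of triangles; then F = 16 + x.
Edge–face incidences: 2E = 4·16 + 3·x = 64 + 3x.
Every vertex has degree 4, so 4V = 2E.
Euler: V − E + F = 2 ⇒ (2E)/4 − E + (16 + x) = 2.
Multiply by 8: 2·(2E) − 4·(2E) + 8·(16 + x) = 16, i.e. 128 + 8x − 2·(64 + 3x) = 16.
Collecting terms: 2x = 16, so x = 8.
Then 2E = 64 + 3·8 = 88, so E = 44, V = 2E/4 = 22, F = 16 + 8 = 24.

44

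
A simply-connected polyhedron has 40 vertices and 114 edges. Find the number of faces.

76

Here V − E + F = 2.
F = 2 − V + E = 2 − 40 + 114 = 76.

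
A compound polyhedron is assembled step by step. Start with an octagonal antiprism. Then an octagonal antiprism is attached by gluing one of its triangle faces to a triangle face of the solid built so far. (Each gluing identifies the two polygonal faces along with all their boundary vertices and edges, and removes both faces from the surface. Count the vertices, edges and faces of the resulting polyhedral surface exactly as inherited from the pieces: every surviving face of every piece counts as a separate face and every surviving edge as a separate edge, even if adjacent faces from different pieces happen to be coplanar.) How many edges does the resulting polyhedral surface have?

61

An octagonal antiprism: V=16, E=32, F=18.
Attach an octagonal antiprism (V=16, E=32, F=18) along a 3-gon: merge 3 vertices and 3 edges, delete both glued faces → V=29, E=61, F=34.
Check: V − E + F = 29 − 61 + 34 = 2.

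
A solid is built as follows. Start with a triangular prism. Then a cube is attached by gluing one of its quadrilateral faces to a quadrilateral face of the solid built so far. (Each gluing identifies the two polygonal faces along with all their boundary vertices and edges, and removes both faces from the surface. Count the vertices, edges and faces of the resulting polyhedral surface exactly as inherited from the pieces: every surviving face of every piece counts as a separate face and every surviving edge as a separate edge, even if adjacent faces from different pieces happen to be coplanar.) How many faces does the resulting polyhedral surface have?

9

A triangular prism: V=6, E=9, F=5.
Attach a cube (V=8, E=12, F=6) along a 4-gon: merge 4 vertices and 4 edges, delete both glued faces → V=10, E=17, F=9.
Check: V − E + F = 10 − 17 + 9 = 2.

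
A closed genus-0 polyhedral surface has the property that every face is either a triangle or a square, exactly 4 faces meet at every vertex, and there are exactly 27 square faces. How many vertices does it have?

Let x be the number of triangles; then F = 27 + x.
Edge–face incidences: 2E = 4·27 + 3·x = 108 + 3x.
Every vertex has degree 4, so 4V = 2E.
Euler: V − E + F = 2 ⇒ (2E)/4 − E + (27 + x) = 2.
Multiply by 8: 2·(2E) − 4·(2E) + 8·(27 + x) = 16, i.e. 216 + 8x − 2·(108 + 3x) = 16.
Collecting terms: 2x = 16, so x = 8.
Then 2E = 108 + 3·8 = 132, so E = 66, V = 2E/4 = 33, F = 27 + 8 = 35.

33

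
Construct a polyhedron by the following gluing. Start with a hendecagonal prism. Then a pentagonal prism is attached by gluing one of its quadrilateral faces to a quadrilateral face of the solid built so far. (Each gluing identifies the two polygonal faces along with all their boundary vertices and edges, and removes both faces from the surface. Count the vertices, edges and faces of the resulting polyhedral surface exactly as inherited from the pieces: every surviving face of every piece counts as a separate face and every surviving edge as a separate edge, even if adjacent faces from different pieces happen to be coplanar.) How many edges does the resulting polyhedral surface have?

A hendecagonal prism: V=22, E=33, F=13.
Attach a pentagonal prism (V=10, E=15, F=7) along a 4-gon: merge 4 vertices and 4 edges, delete both glued faces → V=28, E=44, F=18.
Check: V − E + F = 28 − 44 + 18 = 2.

44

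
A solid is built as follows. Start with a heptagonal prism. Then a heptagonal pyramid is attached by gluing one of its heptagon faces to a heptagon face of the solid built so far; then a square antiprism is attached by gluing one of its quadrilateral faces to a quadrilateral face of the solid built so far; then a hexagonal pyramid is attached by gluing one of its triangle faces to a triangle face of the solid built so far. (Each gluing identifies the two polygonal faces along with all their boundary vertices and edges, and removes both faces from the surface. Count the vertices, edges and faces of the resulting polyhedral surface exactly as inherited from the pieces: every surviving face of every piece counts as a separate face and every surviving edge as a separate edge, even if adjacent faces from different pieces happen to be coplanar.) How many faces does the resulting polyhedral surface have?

28

A heptagonal prism: V=14, E=21, F=9.
Attach a heptagonal pyramid (V=8, E=14, F=8) along a 7-gon: merge 7 vertices and 7 edges, delete both glued faces → V=15, E=28, F=15.
Attach a square antiprism (V=8, E=16, F=10) along a 4-gon: merge 4 vertices and 4 edges, delete both glued faces → V=19, E=40, F=23.
Attach a hexagonal pyramid (V=7, E=12, F=7) along a 3-gon: merge 3 vertices and 3 edges, delete both glued faces → V=23, E=49, F=28.
Check: V − E + F = 23 − 49 + 28 = 2.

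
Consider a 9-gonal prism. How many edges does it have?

A prism on an n-gon has two n-gon bases and n rectangular sides: V = 2·9 = 18, E = 3·9 = 27, F = 9 + 2 = 11.
Check: V − E + F = 18 − 27 + 11 = 2.

27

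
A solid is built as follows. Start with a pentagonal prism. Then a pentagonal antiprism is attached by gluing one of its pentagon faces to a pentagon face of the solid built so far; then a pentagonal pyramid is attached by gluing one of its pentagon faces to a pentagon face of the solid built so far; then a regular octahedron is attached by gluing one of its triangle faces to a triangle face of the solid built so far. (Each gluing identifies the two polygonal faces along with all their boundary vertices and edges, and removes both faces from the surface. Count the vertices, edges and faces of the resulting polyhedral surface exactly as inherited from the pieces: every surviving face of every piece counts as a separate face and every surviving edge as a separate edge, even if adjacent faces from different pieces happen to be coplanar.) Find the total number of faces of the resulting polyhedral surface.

A pentagonal prism: V=10, E=15, F=7.
Attach a pentagonal antiprism (V=10, E=20, F=12) along a 5-gon: merge 5 vertices and 5 edges, delete both glued faces → V=15, E=30, F=17.
Attach a pentagonal pyramid (V=6, E=10, F=6) along a 5-gon: merge 5 vertices and 5 edges, delete both glued faces → V=16, E=35, F=21.
Attach a regular octahedron (V=6, E=12, F=8) along a 3-gon: merge 3 vertices and 3 edges, delete both glued faces → V=19, E=44, F=27.
Check: V − E + F = 19 − 44 + 27 = 2.

27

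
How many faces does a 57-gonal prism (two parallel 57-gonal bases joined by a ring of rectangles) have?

59

A prism on an n-gon has two n-gon bases and n rectangular sides: V = 2·57 = 114, E = 3·57 = 171, F = 57 + 2 = 59.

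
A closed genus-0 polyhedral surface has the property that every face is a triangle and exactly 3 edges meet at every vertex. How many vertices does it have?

Each face has 3 edges and each edge borders two faces, so 2E = 3F.
Each vertex has degree 3, so 3V = 2E and hence V = 3F/3.
Euler: V − E + F = 2 ⇒ (3F/3) − (3F/2) + F = 2.
Multiply by 6: (6 − 9 + 6)F = 12, i.e. 3F = 12.
So F = 4, E = 3·4/2 = 6, V = 3·4/3 = 4.

4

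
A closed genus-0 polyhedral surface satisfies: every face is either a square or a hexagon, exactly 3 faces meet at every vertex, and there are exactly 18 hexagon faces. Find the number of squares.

Let x be the number of squares; then F = 18 + x.
Edge–face incidences: 2E = 6·18 + 4·x = 108 + 4x.
Every vertex has degree 3, so 3V = 2E.
Euler: V − E + F = 2 ⇒ (2E)/3 − E + (18 + x) = 2.
Multiply by 6: 2·(2E) − 3·(2E) + 6·(18 + x) = 12, i.e. 108 + 6x − (108 + 4x) = 12.
Collecting terms: 2x = 12, so x = 6.
Then 2E = 108 + 4·6 = 132, so E = 66, V = 2E/3 = 44, F = 18 + 6 = 24.

6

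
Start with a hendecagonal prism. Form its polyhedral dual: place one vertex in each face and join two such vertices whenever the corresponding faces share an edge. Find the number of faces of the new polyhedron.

22

The base solid has V = 22, E = 33, F = 13.
The dual swaps V and F and preserves E: V′ = F = 13, E′ = E = 33, F′ = V = 22.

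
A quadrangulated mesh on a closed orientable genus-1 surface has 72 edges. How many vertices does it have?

36

χ = 2 − 2·1 = 0, and every face is a square so 4F = 2E.
F = 2E/4 = 36. Then V = 0 + E − F = 0 + 72 − 36 = 36.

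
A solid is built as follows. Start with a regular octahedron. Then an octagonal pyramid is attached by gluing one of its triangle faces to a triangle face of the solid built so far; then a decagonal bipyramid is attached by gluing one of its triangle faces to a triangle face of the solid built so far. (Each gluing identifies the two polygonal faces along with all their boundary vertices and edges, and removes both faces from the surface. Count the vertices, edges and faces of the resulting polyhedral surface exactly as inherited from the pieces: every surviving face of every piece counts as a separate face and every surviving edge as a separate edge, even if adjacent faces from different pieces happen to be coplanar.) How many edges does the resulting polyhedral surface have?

A regular octahedron: V=6, E=12, F=8.
Attach an octagonal pyramid (V=9, E=16, F=9) along a 3-gon: merge 3 vertices and 3 edges, delete both glued faces → V=12, E=25, F=15.
Attach a decagonal bipyramid (V=12, E=30, F=20) along a 3-gon: merge 3 vertices and 3 edges, delete both glued faces → V=21, E=52, F=33.
Check: V − E + F = 21 − 52 + 33 = 2.

52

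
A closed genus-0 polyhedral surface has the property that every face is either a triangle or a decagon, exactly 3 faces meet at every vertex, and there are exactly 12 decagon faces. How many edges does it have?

Let x be the number of triangles; then F = 12 + x.
Edge–face incidences: 2E = 10·12 + 3·x = 120 + 3x.
Every vertex has degree 3, so 3V = 2E.
Euler: V − E + F = 2 ⇒ (2E)/3 − E + (12 + x) = 2.
Multiply by 6: 2·(2E) − 3·(2E) + 6·(12 + x) = 12, i.e. 72 + 6x − (120 + 3x) = 12.
Collecting terms: 3x − 48 = 12, so 3x = 60, so x = 20.
Then 2E = 120 + 3·20 = 180, so E = 90, V = 2E/3 = 60, F = 12 + 20 = 32.

90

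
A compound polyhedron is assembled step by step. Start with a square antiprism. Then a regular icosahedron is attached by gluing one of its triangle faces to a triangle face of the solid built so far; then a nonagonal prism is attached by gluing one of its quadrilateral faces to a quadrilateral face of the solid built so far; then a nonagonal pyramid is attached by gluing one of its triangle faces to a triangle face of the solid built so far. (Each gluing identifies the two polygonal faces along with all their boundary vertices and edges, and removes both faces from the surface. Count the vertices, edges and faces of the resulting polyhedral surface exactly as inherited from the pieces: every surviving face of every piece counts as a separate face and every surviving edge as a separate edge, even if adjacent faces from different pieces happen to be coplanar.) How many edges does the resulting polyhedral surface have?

81

A square antiprism: V=8, E=16, F=10.
Attach a regular icosahedron (V=12, E=30, F=20) along a 3-gon: merge 3 vertices and 3 edges, delete both glued faces → V=17, E=43, F=28.
Attach a nonagonal prism (V=18, E=27, F=11) along a 4-gon: merge 4 vertices and 4 edges, delete both glued faces → V=31, E=66, F=37.
Attach a nonagonal pyramid (V=10, E=18, F=10) along a 3-gon: merge 3 vertices and 3 edges, delete both glued faces → V=38, E=81, F=45.
Check: V − E + F = 38 − 81 + 45 = 2.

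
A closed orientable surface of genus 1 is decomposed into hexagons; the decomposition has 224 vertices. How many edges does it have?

336

χ = 2 − 2·1 = 0, and every face is a hexagon so 6F = 2E.
V − E + F = 0 with E = 6F/2 gives 224 − (6/2 − 1)·F = 0, so F = 112 and E = 336.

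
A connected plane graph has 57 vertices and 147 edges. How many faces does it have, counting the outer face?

92

Euler's formula for a connected plane graph: V − E + F = 2, so F = 2 − 57 + 147 = 92.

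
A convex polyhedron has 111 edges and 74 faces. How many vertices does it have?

39

Here V − E + F = 2.
V = 2 + E − F = 2 + 111 − 74 = 39.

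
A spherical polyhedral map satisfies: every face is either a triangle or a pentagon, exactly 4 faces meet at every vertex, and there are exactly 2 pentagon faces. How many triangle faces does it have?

10

Let x be the number of triangles; then F = 2 + x.
Edge–face incidences: 2E = 5·2 + 3·x = 10 + 3x.
Every vertex has degree 4, so 4V = 2E.
Euler: V − E + F = 2 ⇒ (2E)/4 − E + (2 + x) = 2.
Multiply by 8: 2·(2E) − 4·(2E) + 8·(2 + x) = 16, i.e. 16 + 8x − 2·(10 + 3x) = 16.
Collecting terms: 2x − 4 = 16, so 2x = 20, so x = 10.
Then 2E = 10 + 3·10 = 40, so E = 20, V = 2E/4 = 10, F = 2 + 10 = 12.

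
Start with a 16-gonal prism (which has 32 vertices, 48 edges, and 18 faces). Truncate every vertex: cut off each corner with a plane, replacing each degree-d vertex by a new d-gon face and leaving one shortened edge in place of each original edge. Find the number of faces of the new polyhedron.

Truncation replaces each original edge-end by a new vertex, so V′ = 2E = 96.
Each original edge survives, and each old vertex of degree d contributes d new edges; summing degrees gives Σd = 2E, so E′ = E + 2E = 3E = 144.
Each original face survives and each original vertex becomes one new face: F′ = F + V = 50.

50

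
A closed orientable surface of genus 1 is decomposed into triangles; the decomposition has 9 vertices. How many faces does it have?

18

χ = 2 − 2·1 = 0, and every face is a triangle so 3F = 2E.
V − E + F = 0 with E = 3F/2 gives 9 − (3/2 − 1)·F = 0, so F = 18 and E = 27.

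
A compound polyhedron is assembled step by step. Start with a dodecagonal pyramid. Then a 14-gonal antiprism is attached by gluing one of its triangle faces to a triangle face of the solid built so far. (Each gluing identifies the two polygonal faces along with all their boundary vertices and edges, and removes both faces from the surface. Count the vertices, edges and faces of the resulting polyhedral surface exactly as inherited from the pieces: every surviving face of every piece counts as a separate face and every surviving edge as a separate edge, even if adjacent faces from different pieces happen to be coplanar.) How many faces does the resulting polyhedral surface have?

41

A dodecagonal pyramid: V=13, E=24, F=13.
Attach a 14-gonal antiprism (V=28, E=56, F=30) along a 3-gon: merge 3 vertices and 3 edges, delete both glued faces → V=38, E=77, F=41.
Check: V − E + F = 38 − 77 + 41 = 2.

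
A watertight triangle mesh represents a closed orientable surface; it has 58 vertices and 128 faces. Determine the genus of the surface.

Every face is a triangle, so 2E = 3·128 = 384, giving E = 192.
χ = V − E + F = 58 − 192 + 128 = -6.
For a closed orientable surface χ = 2 − 2g, so g = (2 − (-6))/2 = 4.

4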